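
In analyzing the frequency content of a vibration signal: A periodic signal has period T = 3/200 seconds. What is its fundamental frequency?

The fundamental frequency is the reciprocal of the period.
f = 1/T = 1/(3/200) = 200/3 Hz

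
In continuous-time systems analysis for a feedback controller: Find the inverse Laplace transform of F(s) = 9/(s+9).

Standard pair: k/(s+a) <-> k*e^(-at)*u(t)
With k=9, a=9: f(t) = 9*e^(-9t)*u(t)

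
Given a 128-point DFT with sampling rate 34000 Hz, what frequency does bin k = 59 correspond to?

The frequency of DFT bin k is: f_k = k * f_s / N
f_59 = 59 * 34000 / 128 = 125375/8 Hz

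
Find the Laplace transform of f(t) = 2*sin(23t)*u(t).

Standard pair: sin(wt)*u(t) <-> w/(s^2+w^2)
With w = 23: L{2*sin(23t)*u(t)} = 46/(s^2+529)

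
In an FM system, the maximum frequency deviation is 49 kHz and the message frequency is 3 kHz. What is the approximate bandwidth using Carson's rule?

Carson's rule: BW = 2*(delta_f + f_m)
= 2*(49 + 3) kHz = 104 kHz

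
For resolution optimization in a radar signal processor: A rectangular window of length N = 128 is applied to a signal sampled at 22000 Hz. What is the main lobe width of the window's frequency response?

For a rectangular window of length N,
the main lobe width in frequency is 2*f_s/N.
= 2*22000/128 = 1375/4 Hz
This determines the minimum frequency separation for resolving two sinusoids.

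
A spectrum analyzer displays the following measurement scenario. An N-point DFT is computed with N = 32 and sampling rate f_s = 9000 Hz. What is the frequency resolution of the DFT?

DFT frequency resolution = f_s / N
= 9000 / 32 = 1125/4 Hz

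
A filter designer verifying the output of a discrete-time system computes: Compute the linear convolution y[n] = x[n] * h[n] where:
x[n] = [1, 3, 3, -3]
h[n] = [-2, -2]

y[n] = sum_k x[k]*h[n-k]. Output length = len(x) + len(h) - 1 = 4 + 2 - 1 = 5.
y[0] = 1*-2 = -2
y[1] = 3*-2 + 1*-2 = -8
y[2] = 3*-2 + 3*-2 = -12
y[3] = -3*-2 + 3*-2 = 0
y[4] = -3*-2 = 6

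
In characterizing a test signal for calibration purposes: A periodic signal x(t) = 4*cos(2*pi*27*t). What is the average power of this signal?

Average power of A*cos(wt) is A^2/2.
P = 4^2 / 2 = 16/2 = 8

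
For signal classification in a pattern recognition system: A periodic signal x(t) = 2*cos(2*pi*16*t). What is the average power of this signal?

Average power of A*cos(wt) is A^2/2.
P = 2^2 / 2 = 4/2 = 2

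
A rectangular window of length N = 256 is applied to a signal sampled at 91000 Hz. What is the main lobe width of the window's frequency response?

For a rectangular window of length N,
the main lobe width in frequency is 2*f_s/N.
= 2*91000/256 = 11375/16 Hz
This determines the minimum frequency separation for resolving two sinusoids.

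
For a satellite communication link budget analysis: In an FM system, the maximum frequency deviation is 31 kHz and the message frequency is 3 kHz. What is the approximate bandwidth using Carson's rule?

Carson's rule: BW = 2*(delta_f + f_m)
= 2*(31 + 3) kHz = 68 kHz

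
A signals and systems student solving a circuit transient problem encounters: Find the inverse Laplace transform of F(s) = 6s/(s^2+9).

Standard pair: s/(s^2+w^2) <-> cos(wt)*u(t)
With k=6, w=3: f(t) = 6*cos(3t)*u(t)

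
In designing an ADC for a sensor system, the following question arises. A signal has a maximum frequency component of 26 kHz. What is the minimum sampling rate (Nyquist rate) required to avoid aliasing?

By the Nyquist-Shannon sampling theorem,
the minimum sampling rate (Nyquist rate) must be at least 2 * f_max.
Nyquist rate = 2 * 26 kHz = 52 kHz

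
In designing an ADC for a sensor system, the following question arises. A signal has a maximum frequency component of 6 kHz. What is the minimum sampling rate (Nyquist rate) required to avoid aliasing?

By the Nyquist-Shannon sampling theorem,
the minimum sampling rate (Nyquist rate) must be at least 2 * f_max.
Nyquist rate = 2 * 6 kHz = 12 kHz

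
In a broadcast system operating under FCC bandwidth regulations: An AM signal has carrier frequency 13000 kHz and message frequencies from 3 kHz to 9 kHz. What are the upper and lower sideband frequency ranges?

Upper sideband (USB) = fc + [fm_low, fm_high] = 13000 + [3, 9] = [13003, 13009] kHz
Lower sideband (LSB) = fc - [fm_high, fm_low] = 13000 - [9, 3] = [12991, 12997] kHz
Total occupied spectrum: 12991 kHz to 13009 kHz (plus carrier at 13000 kHz)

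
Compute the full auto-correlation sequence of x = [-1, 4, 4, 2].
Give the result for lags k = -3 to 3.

r_xx[k] = sum_m x[m]*x[m+k], indexed from 0, for k = -3 to 3:
  r_xx[-3] = x[3]*x[0] = -2
  r_xx[-2] = x[2]*x[0] + x[3]*x[1] = 4
  r_xx[-1] = x[1]*x[0] + x[2]*x[1] + x[3]*x[2] = 20
  r_xx[0] = x[0]*x[0] + x[1]*x[1] + x[2]*x[2] + x[3]*x[3] = 37
  r_xx[1] = x[0]*x[1] + x[1]*x[2] + x[2]*x[3] = 20
  r_xx[2] = x[0]*x[2] + x[1]*x[3] = 4
  r_xx[3] = x[0]*x[3] = -2
r_xx = [-2, 4, 20, 37, 20, 4, -2]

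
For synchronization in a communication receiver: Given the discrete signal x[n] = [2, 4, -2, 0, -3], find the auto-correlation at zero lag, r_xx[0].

The auto-correlation at zero lag r_xx[0] equals the signal energy.
r_xx[0] = sum of x[n]^2 = 2^2 + 4^2 + (-2)^2 + 0^2 + (-3)^2
= 4 + 16 + 4 + 0 + 9 = 33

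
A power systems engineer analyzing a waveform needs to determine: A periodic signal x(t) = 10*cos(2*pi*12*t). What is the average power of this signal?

Average power of A*cos(wt) is A^2/2.
P = 10^2 / 2 = 100/2 = 50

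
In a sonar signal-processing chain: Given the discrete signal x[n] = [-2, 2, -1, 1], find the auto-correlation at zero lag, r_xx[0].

The auto-correlation at zero lag r_xx[0] equals the signal energy.
r_xx[0] = sum of x[n]^2 = (-2)^2 + 2^2 + (-1)^2 + 1^2
= 4 + 4 + 1 + 1 = 10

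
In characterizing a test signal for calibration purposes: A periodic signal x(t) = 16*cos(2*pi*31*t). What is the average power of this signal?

Average power of A*cos(wt) is A^2/2.
P = 16^2 / 2 = 256/2 = 128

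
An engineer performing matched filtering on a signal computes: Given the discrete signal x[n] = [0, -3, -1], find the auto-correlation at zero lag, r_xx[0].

The auto-correlation at zero lag r_xx[0] equals the signal energy.
r_xx[0] = sum of x[n]^2 = 0^2 + (-3)^2 + (-1)^2
= 0 + 9 + 1 = 10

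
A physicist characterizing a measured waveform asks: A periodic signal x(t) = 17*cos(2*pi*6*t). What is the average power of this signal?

Average power of A*cos(wt) is A^2/2.
P = 17^2 / 2 = 289/2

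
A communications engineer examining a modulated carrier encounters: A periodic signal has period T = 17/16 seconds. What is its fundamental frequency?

The fundamental frequency is the reciprocal of the period.
f = 1/T = 1/(17/16) = 16/17 Hz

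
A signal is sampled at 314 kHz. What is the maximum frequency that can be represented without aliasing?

The maximum frequency that can be represented without aliasing
is the Nyquist frequency: f_max = f_s / 2 = 314 kHz / 2 = 157 kHz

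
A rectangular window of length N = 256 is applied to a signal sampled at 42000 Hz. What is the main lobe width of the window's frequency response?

For a rectangular window of length N,
the main lobe width in frequency is 2*f_s/N.
= 2*42000/256 = 2625/8 Hz
This determines the minimum frequency separation for resolving two sinusoids.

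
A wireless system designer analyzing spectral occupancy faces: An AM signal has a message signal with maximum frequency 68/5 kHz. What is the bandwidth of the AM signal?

In AM (double-sideband), the bandwidth is twice the message frequency.
BW = 2 * f_m = 2 * 68/5 kHz = 136/5 kHz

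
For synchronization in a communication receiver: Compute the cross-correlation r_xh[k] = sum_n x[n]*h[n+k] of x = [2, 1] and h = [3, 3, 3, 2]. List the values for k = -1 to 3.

Both sequences indexed from 0 and zero outside their support.
Lags with overlap: k = -1 to 3.
  r_xh[-1] = x[1]*h[0] = 3
  r_xh[0] = x[0]*h[0] + x[1]*h[1] = 9
  r_xh[1] = x[0]*h[1] + x[1]*h[2] = 9
  r_xh[2] = x[0]*h[2] + x[1]*h[3] = 8
  r_xh[3] = x[0]*h[3] = 4
r_xh = [3, 9, 9, 8, 4] (for k = -1, ..., 3)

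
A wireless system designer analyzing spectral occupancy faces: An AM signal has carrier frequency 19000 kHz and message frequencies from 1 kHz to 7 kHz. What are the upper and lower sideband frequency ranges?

Upper sideband (USB) = fc + [fm_low, fm_high] = 19000 + [1, 7] = [19001, 19007] kHz
Lower sideband (LSB) = fc - [fm_high, fm_low] = 19000 - [7, 1] = [18993, 18999] kHz
Total occupied spectrum: 18993 kHz to 19007 kHz (plus carrier at 19000 kHz)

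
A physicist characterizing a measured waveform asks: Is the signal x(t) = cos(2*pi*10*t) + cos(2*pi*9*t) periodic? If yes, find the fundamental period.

f1 = 10 Hz, f2 = 9 Hz
Period T1 = 1/10, T2 = 1/9
Ratio T1/T2 = 9/10, which is rational.
The signal is periodic with fundamental period T = 1/GCD(10,9) = 1 s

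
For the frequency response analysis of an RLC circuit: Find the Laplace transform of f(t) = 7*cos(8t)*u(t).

Standard pair: cos(wt)*u(t) <-> s/(s^2+w^2)
With w = 8: L{7*cos(8t)*u(t)} = 7s/(s^2+64)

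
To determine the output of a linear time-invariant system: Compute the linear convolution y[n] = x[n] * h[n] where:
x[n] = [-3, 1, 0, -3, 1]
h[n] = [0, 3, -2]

y[n] = sum_k x[k]*h[n-k]. Output length = len(x) + len(h) - 1 = 5 + 3 - 1 = 7.
y[0] = -3*0 = 0
y[1] = 1*0 + -3*3 = -9
y[2] = 0*0 + 1*3 + -3*-2 = 9
y[3] = -3*0 + 0*3 + 1*-2 = -2
y[4] = 1*0 + -3*3 + 0*-2 = -9
y[5] = 1*3 + -3*-2 = 9
y[6] = 1*-2 = -2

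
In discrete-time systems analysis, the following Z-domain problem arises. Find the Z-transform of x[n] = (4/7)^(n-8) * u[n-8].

Time-shifting property: if X(z) = Z{x[n]}, then Z{x[n-d]} = z^(-d) * X(z)
X(z) = z/(z - 4/7) for x[n] = (4/7)^n * u[n]
Z{x[n-8]} = z^(-8) * z/(z - 4/7) = z^(-7)/(z - 4/7)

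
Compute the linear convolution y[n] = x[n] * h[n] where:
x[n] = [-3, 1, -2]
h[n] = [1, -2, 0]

y[n] = sum_k x[k]*h[n-k]. Output length = len(x) + len(h) - 1 = 3 + 3 - 1 = 5.
y[0] = -3*1 = -3
y[1] = 1*1 + -3*-2 = 7
y[2] = -2*1 + 1*-2 + -3*0 = -4
y[3] = -2*-2 + 1*0 = 4
y[4] = -2*0 = 0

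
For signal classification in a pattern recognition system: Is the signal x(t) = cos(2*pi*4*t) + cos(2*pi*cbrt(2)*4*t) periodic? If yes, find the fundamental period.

f1 = 4 Hz, f2 = 4*cbrt(2) Hz
Ratio f2/f1 = cbrt(2), which is irrational.
Since the frequency ratio is irrational, no common period exists.
The signal is not periodic.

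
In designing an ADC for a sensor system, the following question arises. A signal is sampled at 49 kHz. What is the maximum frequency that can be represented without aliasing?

The maximum frequency that can be represented without aliasing
is the Nyquist frequency: f_max = f_s / 2 = 49 kHz / 2 = 49/2 kHz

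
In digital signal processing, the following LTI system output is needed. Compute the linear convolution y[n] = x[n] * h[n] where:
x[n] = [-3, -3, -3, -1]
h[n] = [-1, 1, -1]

y[n] = sum_k x[k]*h[n-k]. Output length = len(x) + len(h) - 1 = 4 + 3 - 1 = 6.
y[0] = -3*-1 = 3
y[1] = -3*-1 + -3*1 = 0
y[2] = -3*-1 + -3*1 + -3*-1 = 3
y[3] = -1*-1 + -3*1 + -3*-1 = 1
y[4] = -1*1 + -3*-1 = 2
y[5] = -1*-1 = 1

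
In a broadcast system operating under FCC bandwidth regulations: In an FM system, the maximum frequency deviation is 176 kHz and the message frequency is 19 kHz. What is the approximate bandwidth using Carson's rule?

Carson's rule: BW = 2*(delta_f + f_m)
= 2*(176 + 19) kHz = 390 kHz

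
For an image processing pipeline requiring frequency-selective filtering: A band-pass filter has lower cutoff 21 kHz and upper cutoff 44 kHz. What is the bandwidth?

Bandwidth = f_high - f_low
= 44 kHz - 21 kHz = 23 kHz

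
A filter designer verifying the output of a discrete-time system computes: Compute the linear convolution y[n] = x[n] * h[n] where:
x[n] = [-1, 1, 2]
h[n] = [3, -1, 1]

y[n] = sum_k x[k]*h[n-k]. Output length = len(x) + len(h) - 1 = 3 + 3 - 1 = 5.
y[0] = -1*3 = -3
y[1] = 1*3 + -1*-1 = 4
y[2] = 2*3 + 1*-1 + -1*1 = 4
y[3] = 2*-1 + 1*1 = -1
y[4] = 2*1 = 2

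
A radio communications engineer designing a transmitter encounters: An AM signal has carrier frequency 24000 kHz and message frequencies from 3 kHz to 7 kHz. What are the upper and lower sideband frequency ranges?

Upper sideband (USB) = fc + [fm_low, fm_high] = 24000 + [3, 7] = [24003, 24007] kHz
Lower sideband (LSB) = fc - [fm_high, fm_low] = 24000 - [7, 3] = [23993, 23997] kHz
Total occupied spectrum: 23993 kHz to 24007 kHz (plus carrier at 24000 kHz)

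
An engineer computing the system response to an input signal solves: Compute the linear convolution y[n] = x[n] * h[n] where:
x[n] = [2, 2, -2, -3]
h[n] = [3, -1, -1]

y[n] = sum_k x[k]*h[n-k]. Output length = len(x) + len(h) - 1 = 4 + 3 - 1 = 6.
y[0] = 2*3 = 6
y[1] = 2*3 + 2*-1 = 4
y[2] = -2*3 + 2*-1 + 2*-1 = -10
y[3] = -3*3 + -2*-1 + 2*-1 = -9
y[4] = -3*-1 + -2*-1 = 5
y[5] = -3*-1 = 3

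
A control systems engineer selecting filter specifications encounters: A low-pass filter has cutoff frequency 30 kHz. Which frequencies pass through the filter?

A low-pass filter passes all frequencies below the cutoff frequency 30 kHz and attenuates higher frequencies.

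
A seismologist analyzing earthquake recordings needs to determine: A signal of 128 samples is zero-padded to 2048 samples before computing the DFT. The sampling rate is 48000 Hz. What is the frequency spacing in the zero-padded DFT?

Original DFT: N = 128, resolution = f_s/N = 48000/128 = 375 Hz
Zero-padded DFT: N = 2048, resolution = f_s/N = 48000/2048 = 375/16 Hz
Zero-padding interpolates the spectrum (finer frequency grid)
but does NOT improve the true spectral resolution (ability to resolve close frequencies).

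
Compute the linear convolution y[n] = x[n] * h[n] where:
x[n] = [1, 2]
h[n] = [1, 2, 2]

y[n] = sum_k x[k]*h[n-k]. Output length = len(x) + len(h) - 1 = 2 + 3 - 1 = 4.
y[0] = 1*1 = 1
y[1] = 2*1 + 1*2 = 4
y[2] = 2*2 + 1*2 = 6
y[3] = 2*2 = 4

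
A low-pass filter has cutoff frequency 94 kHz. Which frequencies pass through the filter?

A low-pass filter passes all frequencies below the cutoff frequency 94 kHz and attenuates higher frequencies.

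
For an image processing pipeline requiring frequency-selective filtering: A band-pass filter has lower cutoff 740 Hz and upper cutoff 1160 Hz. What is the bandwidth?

Bandwidth = f_high - f_low
= 1160 Hz - 740 Hz = 420 Hz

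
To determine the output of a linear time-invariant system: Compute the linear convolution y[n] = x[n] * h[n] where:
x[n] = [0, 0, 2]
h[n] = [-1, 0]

y[n] = sum_k x[k]*h[n-k]. Output length = len(x) + len(h) - 1 = 3 + 2 - 1 = 4.
y[0] = 0*-1 = 0
y[1] = 0*-1 + 0*0 = 0
y[2] = 2*-1 + 0*0 = -2
y[3] = 2*0 = 0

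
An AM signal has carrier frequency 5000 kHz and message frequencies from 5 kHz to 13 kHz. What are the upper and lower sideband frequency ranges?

Upper sideband (USB) = fc + [fm_low, fm_high] = 5000 + [5, 13] = [5005, 5013] kHz
Lower sideband (LSB) = fc - [fm_high, fm_low] = 5000 - [13, 5] = [4987, 4995] kHz
Total occupied spectrum: 4987 kHz to 5013 kHz (plus carrier at 5000 kHz)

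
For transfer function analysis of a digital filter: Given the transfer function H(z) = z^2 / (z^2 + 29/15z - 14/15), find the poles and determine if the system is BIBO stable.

Poles are roots of the denominator: z^2 + 29/15z - 14/15 = 0.
Quadratic formula: z = [-(29/15) +/- sqrt((29/15)^2 - 4*(-14/15))] / 2
Discriminant = 841/225 + 56/15 = 1681/225; sqrt = 41/15.
z = (-29/15 +/- 41/15) / 2 => z = 2/5 or z = -7/3.
|p1| = 7/3, |p2| = 2/5.
For BIBO stability, all poles must lie inside the unit circle (|p| < 1).
System is UNSTABLE since at least one |p| >= 1.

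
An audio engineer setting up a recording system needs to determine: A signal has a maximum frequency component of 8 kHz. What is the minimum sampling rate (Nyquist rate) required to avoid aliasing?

By the Nyquist-Shannon sampling theorem,
the minimum sampling rate (Nyquist rate) must be at least 2 * f_max.
Nyquist rate = 2 * 8 kHz = 16 kHz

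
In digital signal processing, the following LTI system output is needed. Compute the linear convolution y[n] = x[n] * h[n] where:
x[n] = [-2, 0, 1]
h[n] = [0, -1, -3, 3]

y[n] = sum_k x[k]*h[n-k]. Output length = len(x) + len(h) - 1 = 3 + 4 - 1 = 6.
y[0] = -2*0 = 0
y[1] = 0*0 + -2*-1 = 2
y[2] = 1*0 + 0*-1 + -2*-3 = 6
y[3] = 1*-1 + 0*-3 + -2*3 = -7
y[4] = 1*-3 + 0*3 = -3
y[5] = 1*3 = 3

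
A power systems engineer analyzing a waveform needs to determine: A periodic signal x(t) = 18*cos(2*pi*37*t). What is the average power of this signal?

Average power of A*cos(wt) is A^2/2.
P = 18^2 / 2 = 324/2 = 162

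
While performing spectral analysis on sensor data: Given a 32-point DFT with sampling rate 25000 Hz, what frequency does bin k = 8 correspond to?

The frequency of DFT bin k is: f_k = k * f_s / N
f_8 = 8 * 25000 / 32 = 6250 Hz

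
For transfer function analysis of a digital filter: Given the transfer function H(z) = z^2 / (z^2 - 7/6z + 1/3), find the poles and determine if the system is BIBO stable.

Poles are roots of the denominator: z^2 - 7/6z + 1/3 = 0.
Quadratic formula: z = [-(-7/6) +/- sqrt((-7/6)^2 - 4*(1/3))] / 2
Discriminant = 49/36 - 4/3 = 1/36; sqrt = 1/6.
z = (7/6 +/- 1/6) / 2 => z = 2/3 or z = 1/2.
|p1| = 2/3, |p2| = 1/2.
For BIBO stability, all poles must lie inside the unit circle (|p| < 1).
System is STABLE since both |p| < 1.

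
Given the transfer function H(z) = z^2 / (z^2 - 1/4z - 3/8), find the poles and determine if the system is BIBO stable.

Poles are roots of the denominator: z^2 - 1/4z - 3/8 = 0.
Quadratic formula: z = [-(-1/4) +/- sqrt((-1/4)^2 - 4*(-3/8))] / 2
Discriminant = 1/16 + 3/2 = 25/16; sqrt = 5/4.
z = (1/4 +/- 5/4) / 2 => z = 3/4 or z = -1/2.
|p1| = 1/2, |p2| = 3/4.
For BIBO stability, all poles must lie inside the unit circle (|p| < 1).
System is STABLE since both |p| < 1.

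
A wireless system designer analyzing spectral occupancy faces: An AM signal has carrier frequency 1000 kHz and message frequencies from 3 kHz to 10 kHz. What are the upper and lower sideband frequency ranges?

Upper sideband (USB) = fc + [fm_low, fm_high] = 1000 + [3, 10] = [1003, 1010] kHz
Lower sideband (LSB) = fc - [fm_high, fm_low] = 1000 - [10, 3] = [990, 997] kHz
Total occupied spectrum: 990 kHz to 1010 kHz (plus carrier at 1000 kHz)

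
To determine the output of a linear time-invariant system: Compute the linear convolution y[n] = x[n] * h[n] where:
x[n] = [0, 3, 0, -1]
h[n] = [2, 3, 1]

y[n] = sum_k x[k]*h[n-k]. Output length = len(x) + len(h) - 1 = 4 + 3 - 1 = 6.
y[0] = 0*2 = 0
y[1] = 3*2 + 0*3 = 6
y[2] = 0*2 + 3*3 + 0*1 = 9
y[3] = -1*2 + 0*3 + 3*1 = 1
y[4] = -1*3 + 0*1 = -3
y[5] = -1*1 = -1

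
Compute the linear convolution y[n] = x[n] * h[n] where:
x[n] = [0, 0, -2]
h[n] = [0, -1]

y[n] = sum_k x[k]*h[n-k]. Output length = len(x) + len(h) - 1 = 3 + 2 - 1 = 4.
y[0] = 0*0 = 0
y[1] = 0*0 + 0*-1 = 0
y[2] = -2*0 + 0*-1 = 0
y[3] = -2*-1 = 2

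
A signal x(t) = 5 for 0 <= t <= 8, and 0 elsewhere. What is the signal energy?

Energy = integral of |x(t)|^2 dt over the signal duration
= 5^2 * 8 = 25 * 8 = 200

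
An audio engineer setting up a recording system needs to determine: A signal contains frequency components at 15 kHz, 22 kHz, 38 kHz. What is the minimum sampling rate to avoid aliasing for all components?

The highest frequency component is f_max = 38 kHz.
Nyquist rate = 2 * f_max = 2 * 38 kHz = 76 kHz.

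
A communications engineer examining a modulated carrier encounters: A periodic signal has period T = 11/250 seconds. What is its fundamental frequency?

The fundamental frequency is the reciprocal of the period.
f = 1/T = 1/(11/250) = 250/11 Hz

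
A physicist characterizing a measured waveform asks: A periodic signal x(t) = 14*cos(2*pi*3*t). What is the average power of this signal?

Average power of A*cos(wt) is A^2/2.
P = 14^2 / 2 = 196/2 = 98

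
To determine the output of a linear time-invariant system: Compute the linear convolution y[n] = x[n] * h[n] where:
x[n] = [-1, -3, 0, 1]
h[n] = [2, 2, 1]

y[n] = sum_k x[k]*h[n-k]. Output length = len(x) + len(h) - 1 = 4 + 3 - 1 = 6.
y[0] = -1*2 = -2
y[1] = -3*2 + -1*2 = -8
y[2] = 0*2 + -3*2 + -1*1 = -7
y[3] = 1*2 + 0*2 + -3*1 = -1
y[4] = 1*2 + 0*1 = 2
y[5] = 1*1 = 1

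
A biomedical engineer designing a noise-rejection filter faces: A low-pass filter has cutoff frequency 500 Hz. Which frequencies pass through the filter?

A low-pass filter passes all frequencies below the cutoff frequency 500 Hz and attenuates higher frequencies.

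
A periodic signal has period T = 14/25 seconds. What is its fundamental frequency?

The fundamental frequency is the reciprocal of the period.
f = 1/T = 1/(14/25) = 25/14 Hz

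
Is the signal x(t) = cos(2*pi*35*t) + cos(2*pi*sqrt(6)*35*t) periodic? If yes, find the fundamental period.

f1 = 35 Hz, f2 = 35*sqrt(6) Hz
Ratio f2/f1 = sqrt(6), which is irrational.
Since the frequency ratio is irrational, no common period exists.
The signal is not periodic.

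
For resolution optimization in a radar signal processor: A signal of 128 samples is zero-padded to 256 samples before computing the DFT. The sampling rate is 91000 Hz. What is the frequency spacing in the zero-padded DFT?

Original DFT: N = 128, resolution = f_s/N = 91000/128 = 11375/16 Hz
Zero-padded DFT: N = 256, resolution = f_s/N = 91000/256 = 11375/32 Hz
Zero-padding interpolates the spectrum (finer frequency grid)
but does NOT improve the true spectral resolution (ability to resolve close frequencies).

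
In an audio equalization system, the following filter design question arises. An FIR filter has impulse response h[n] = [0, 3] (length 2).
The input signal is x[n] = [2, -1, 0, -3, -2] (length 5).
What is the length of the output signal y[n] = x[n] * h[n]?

For linear convolution, the output length is:
len(y) = len(x) + len(h) - 1 = 5 + 2 - 1 = 6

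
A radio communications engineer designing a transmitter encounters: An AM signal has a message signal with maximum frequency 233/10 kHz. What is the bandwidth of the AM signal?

In AM (double-sideband), the bandwidth is twice the message frequency.
BW = 2 * f_m = 2 * 233/10 kHz = 233/5 kHz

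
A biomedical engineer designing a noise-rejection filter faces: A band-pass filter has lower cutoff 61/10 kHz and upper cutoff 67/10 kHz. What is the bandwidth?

Bandwidth = f_high - f_low
= 67/10 kHz - 61/10 kHz = 3/5 kHz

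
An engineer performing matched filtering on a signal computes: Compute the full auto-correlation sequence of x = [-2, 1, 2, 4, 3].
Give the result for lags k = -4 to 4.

r_xx[k] = sum_m x[m]*x[m+k], indexed from 0, for k = -4 to 4:
  r_xx[-4] = x[4]*x[0] = -6
  r_xx[-3] = x[3]*x[0] + x[4]*x[1] = -5
  r_xx[-2] = x[2]*x[0] + x[3]*x[1] + x[4]*x[2] = 6
  r_xx[-1] = x[1]*x[0] + x[2]*x[1] + x[3]*x[2] + x[4]*x[3] = 20
  r_xx[0] = x[0]*x[0] + x[1]*x[1] + x[2]*x[2] + x[3]*x[3] + x[4]*x[4] = 34
  r_xx[1] = x[0]*x[1] + x[1]*x[2] + x[2]*x[3] + x[3]*x[4] = 20
  r_xx[2] = x[0]*x[2] + x[1]*x[3] + x[2]*x[4] = 6
  r_xx[3] = x[0]*x[3] + x[1]*x[4] = -5
  r_xx[4] = x[0]*x[4] = -6
r_xx = [-6, -5, 6, 20, 34, 20, 6, -5, -6]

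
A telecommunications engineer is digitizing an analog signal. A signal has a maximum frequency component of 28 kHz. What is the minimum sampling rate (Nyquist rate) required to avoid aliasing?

By the Nyquist-Shannon sampling theorem,
the minimum sampling rate (Nyquist rate) must be at least 2 * f_max.
Nyquist rate = 2 * 28 kHz = 56 kHz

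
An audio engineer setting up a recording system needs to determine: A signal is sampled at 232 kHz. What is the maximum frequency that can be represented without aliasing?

The maximum frequency that can be represented without aliasing
is the Nyquist frequency: f_max = f_s / 2 = 232 kHz / 2 = 116 kHz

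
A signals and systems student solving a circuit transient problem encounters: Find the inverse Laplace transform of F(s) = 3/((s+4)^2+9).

Standard pair: w/((s+a)^2+w^2) <-> e^(-at)*sin(wt)*u(t)
With a=4, w=3: f(t) = e^(-4t)*sin(3t)*u(t)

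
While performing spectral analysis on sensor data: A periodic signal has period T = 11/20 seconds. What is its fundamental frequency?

The fundamental frequency is the reciprocal of the period.
f = 1/T = 1/(11/20) = 20/11 Hz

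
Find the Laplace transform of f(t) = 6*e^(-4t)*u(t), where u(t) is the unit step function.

Standard Laplace transform pair:
e^(-at)*u(t) <-> 1/(s+a)
With a = 4: L{6*e^(-4t)*u(t)} = 6/(s+4), ROC: Re(s) > -4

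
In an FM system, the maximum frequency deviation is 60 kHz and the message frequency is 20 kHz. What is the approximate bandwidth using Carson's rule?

Carson's rule: BW = 2*(delta_f + f_m)
= 2*(60 + 20) kHz = 160 kHz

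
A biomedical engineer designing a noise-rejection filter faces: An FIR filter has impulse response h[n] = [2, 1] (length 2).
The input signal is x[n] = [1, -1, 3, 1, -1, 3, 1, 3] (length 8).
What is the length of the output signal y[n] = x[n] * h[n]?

For linear convolution, the output length is:
len(y) = len(x) + len(h) - 1 = 8 + 2 - 1 = 9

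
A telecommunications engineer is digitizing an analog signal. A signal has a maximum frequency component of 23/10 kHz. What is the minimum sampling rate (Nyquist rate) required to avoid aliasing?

By the Nyquist-Shannon sampling theorem,
the minimum sampling rate (Nyquist rate) must be at least 2 * f_max.
Nyquist rate = 2 * 23/10 kHz = 23/5 kHz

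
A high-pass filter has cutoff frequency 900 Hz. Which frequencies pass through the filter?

A high-pass filter passes all frequencies above the cutoff frequency 900 Hz and attenuates lower frequencies.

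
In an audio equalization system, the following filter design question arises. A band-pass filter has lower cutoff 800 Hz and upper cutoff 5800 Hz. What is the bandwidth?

Bandwidth = f_high - f_low
= 5800 Hz - 800 Hz = 5000 Hz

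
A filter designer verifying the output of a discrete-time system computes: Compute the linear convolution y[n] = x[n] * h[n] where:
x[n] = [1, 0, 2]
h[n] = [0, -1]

y[n] = sum_k x[k]*h[n-k]. Output length = len(x) + len(h) - 1 = 3 + 2 - 1 = 4.
y[0] = 1*0 = 0
y[1] = 0*0 + 1*-1 = -1
y[2] = 2*0 + 0*-1 = 0
y[3] = 2*-1 = -2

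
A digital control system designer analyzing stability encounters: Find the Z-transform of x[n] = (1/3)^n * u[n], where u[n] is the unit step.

The Z-transform of a^n * u[n] is z/(z-a) for |z| > |a|.
Here a = 1/3, so X(z) = z/(z - (1/3)) = 3z/(3z - 1)
ROC: |z| > 1/3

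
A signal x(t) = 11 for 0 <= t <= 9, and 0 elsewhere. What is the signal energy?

Energy = integral of |x(t)|^2 dt over the signal duration
= 11^2 * 9 = 121 * 9 = 1089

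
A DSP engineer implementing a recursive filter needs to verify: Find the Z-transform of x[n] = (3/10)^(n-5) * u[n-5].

Time-shifting property: if X(z) = Z{x[n]}, then Z{x[n-d]} = z^(-d) * X(z)
X(z) = z/(z - 3/10) for x[n] = (3/10)^n * u[n]
Z{x[n-5]} = z^(-5) * z/(z - 3/10) = z^(-4)/(z - 3/10)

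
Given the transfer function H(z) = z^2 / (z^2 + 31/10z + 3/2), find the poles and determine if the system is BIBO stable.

Poles are roots of the denominator: z^2 + 31/10z + 3/2 = 0.
Quadratic formula: z = [-(31/10) +/- sqrt((31/10)^2 - 4*(3/2))] / 2
Discriminant = 961/100 - 6 = 361/100; sqrt = 19/10.
z = (-31/10 +/- 19/10) / 2 => z = -3/5 or z = -5/2.
|p1| = 5/2, |p2| = 3/5.
For BIBO stability, all poles must lie inside the unit circle (|p| < 1).
System is UNSTABLE since at least one |p| >= 1.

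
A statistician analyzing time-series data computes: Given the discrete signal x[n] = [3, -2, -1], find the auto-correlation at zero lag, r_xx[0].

The auto-correlation at zero lag r_xx[0] equals the signal energy.
r_xx[0] = sum of x[n]^2 = 3^2 + (-2)^2 + (-1)^2
= 9 + 4 + 1 = 14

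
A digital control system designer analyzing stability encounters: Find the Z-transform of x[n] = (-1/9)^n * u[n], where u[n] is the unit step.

The Z-transform of a^n * u[n] is z/(z-a) for |z| > |a|.
Here a = -1/9, so X(z) = z/(z - (-1/9)) = 9z/(9z + 1)
ROC: |z| > 1/9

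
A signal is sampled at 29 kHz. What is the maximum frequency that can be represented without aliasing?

The maximum frequency that can be represented without aliasing
is the Nyquist frequency: f_max = f_s / 2 = 29 kHz / 2 = 29/2 kHz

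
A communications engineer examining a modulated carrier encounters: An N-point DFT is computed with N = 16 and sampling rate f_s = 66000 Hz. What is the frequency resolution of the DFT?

DFT frequency resolution = f_s / N
= 66000 / 16 = 4125 Hz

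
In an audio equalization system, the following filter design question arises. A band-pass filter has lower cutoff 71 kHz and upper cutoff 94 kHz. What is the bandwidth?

Bandwidth = f_high - f_low
= 94 kHz - 71 kHz = 23 kHz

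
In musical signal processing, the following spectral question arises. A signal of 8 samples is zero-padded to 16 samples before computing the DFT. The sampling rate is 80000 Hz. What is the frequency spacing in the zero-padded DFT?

Original DFT: N = 8, resolution = f_s/N = 80000/8 = 10000 Hz
Zero-padded DFT: N = 16, resolution = f_s/N = 80000/16 = 5000 Hz
Zero-padding interpolates the spectrum (finer frequency grid)
but does NOT improve the true spectral resolution (ability to resolve close frequencies).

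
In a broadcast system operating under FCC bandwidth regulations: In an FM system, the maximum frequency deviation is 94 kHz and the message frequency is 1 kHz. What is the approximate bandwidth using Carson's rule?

Carson's rule: BW = 2*(delta_f + f_m)
= 2*(94 + 1) kHz = 190 kHz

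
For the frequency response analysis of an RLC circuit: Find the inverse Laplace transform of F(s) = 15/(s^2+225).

Standard pair: w/(s^2+w^2) <-> sin(wt)*u(t)
Recognize w^2 = 225, so w = 15; numerator 15 = 1*15.
f(t) = sin(15t)*u(t)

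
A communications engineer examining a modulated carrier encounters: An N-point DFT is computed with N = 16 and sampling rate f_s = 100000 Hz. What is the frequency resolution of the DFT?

DFT frequency resolution = f_s / N
= 100000 / 16 = 6250 Hz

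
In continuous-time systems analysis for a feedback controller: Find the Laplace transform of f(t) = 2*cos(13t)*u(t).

Standard pair: cos(wt)*u(t) <-> s/(s^2+w^2)
With w = 13: L{2*cos(13t)*u(t)} = 2s/(s^2+169)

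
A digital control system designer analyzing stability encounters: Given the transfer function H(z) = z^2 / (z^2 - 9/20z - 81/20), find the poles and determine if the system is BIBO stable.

Poles are roots of the denominator: z^2 - 9/20z - 81/20 = 0.
Quadratic formula: z = [-(-9/20) +/- sqrt((-9/20)^2 - 4*(-81/20))] / 2
Discriminant = 81/400 + 81/5 = 6561/400; sqrt = 81/20.
z = (9/20 +/- 81/20) / 2 => z = 9/4 or z = -9/5.
|p1| = 9/5, |p2| = 9/4.
For BIBO stability, all poles must lie inside the unit circle (|p| < 1).
System is UNSTABLE since at least one |p| >= 1.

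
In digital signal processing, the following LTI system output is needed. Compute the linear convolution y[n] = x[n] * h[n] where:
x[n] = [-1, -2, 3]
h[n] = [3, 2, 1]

y[n] = sum_k x[k]*h[n-k]. Output length = len(x) + len(h) - 1 = 3 + 3 - 1 = 5.
y[0] = -1*3 = -3
y[1] = -2*3 + -1*2 = -8
y[2] = 3*3 + -2*2 + -1*1 = 4
y[3] = 3*2 + -2*1 = 4
y[4] = 3*1 = 3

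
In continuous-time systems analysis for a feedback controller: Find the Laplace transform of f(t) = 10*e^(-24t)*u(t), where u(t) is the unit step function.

Standard Laplace transform pair:
e^(-at)*u(t) <-> 1/(s+a)
With a = 24: L{10*e^(-24t)*u(t)} = 10/(s+24), ROC: Re(s) > -24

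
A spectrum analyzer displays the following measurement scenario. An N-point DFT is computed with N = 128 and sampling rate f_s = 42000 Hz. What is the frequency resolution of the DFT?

DFT frequency resolution = f_s / N
= 42000 / 128 = 2625/8 Hz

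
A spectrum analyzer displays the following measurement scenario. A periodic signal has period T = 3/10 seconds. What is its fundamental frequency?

The fundamental frequency is the reciprocal of the period.
f = 1/T = 1/(3/10) = 10/3 Hz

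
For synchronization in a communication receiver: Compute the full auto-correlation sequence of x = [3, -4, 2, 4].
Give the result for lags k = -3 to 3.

r_xx[k] = sum_m x[m]*x[m+k], indexed from 0, for k = -3 to 3:
  r_xx[-3] = x[3]*x[0] = 12
  r_xx[-2] = x[2]*x[0] + x[3]*x[1] = -10
  r_xx[-1] = x[1]*x[0] + x[2]*x[1] + x[3]*x[2] = -12
  r_xx[0] = x[0]*x[0] + x[1]*x[1] + x[2]*x[2] + x[3]*x[3] = 45
  r_xx[1] = x[0]*x[1] + x[1]*x[2] + x[2]*x[3] = -12
  r_xx[2] = x[0]*x[2] + x[1]*x[3] = -10
  r_xx[3] = x[0]*x[3] = 12
r_xx = [12, -10, -12, 45, -12, -10, 12]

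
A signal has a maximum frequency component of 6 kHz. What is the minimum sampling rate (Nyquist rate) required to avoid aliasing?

By the Nyquist-Shannon sampling theorem,
the minimum sampling rate (Nyquist rate) must be at least 2 * f_max.
Nyquist rate = 2 * 6 kHz = 12 kHz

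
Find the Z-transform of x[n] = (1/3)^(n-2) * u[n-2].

Time-shifting property: if X(z) = Z{x[n]}, then Z{x[n-d]} = z^(-d) * X(z)
X(z) = z/(z - 1/3) for x[n] = (1/3)^n * u[n]
Z{x[n-2]} = z^(-2) * z/(z - 1/3) = z^(-1)/(z - 1/3)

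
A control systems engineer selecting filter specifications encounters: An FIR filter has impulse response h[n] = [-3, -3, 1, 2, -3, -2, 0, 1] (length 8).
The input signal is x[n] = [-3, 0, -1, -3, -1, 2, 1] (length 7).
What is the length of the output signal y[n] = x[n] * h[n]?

For linear convolution, the output length is:
len(y) = len(x) + len(h) - 1 = 7 + 8 - 1 = 14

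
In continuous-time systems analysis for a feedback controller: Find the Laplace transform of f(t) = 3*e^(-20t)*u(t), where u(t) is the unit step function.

Standard Laplace transform pair:
e^(-at)*u(t) <-> 1/(s+a)
With a = 20: L{3*e^(-20t)*u(t)} = 3/(s+20), ROC: Re(s) > -20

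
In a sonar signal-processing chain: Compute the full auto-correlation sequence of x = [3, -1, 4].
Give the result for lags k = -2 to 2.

r_xx[k] = sum_m x[m]*x[m+k], indexed from 0, for k = -2 to 2:
  r_xx[-2] = x[2]*x[0] = 12
  r_xx[-1] = x[1]*x[0] + x[2]*x[1] = -7
  r_xx[0] = x[0]*x[0] + x[1]*x[1] + x[2]*x[2] = 26
  r_xx[1] = x[0]*x[1] + x[1]*x[2] = -7
  r_xx[2] = x[0]*x[2] = 12
r_xx = [12, -7, 26, -7, 12]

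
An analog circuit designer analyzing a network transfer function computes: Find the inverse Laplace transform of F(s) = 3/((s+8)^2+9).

Standard pair: w/((s+a)^2+w^2) <-> e^(-at)*sin(wt)*u(t)
With a=8, w=3: f(t) = e^(-8t)*sin(3t)*u(t)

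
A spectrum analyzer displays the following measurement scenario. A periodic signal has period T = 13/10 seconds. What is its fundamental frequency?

The fundamental frequency is the reciprocal of the period.
f = 1/T = 1/(13/10) = 10/13 Hz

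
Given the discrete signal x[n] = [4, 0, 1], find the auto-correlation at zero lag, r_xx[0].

The auto-correlation at zero lag r_xx[0] equals the signal energy.
r_xx[0] = sum of x[n]^2 = 4^2 + 0^2 + 1^2
= 16 + 0 + 1 = 17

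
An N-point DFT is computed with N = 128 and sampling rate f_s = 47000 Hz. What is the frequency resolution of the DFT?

DFT frequency resolution = f_s / N
= 47000 / 128 = 5875/16 Hz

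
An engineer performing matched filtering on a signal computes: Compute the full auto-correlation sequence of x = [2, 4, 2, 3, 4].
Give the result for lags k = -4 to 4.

r_xx[k] = sum_m x[m]*x[m+k], indexed from 0, for k = -4 to 4:
  r_xx[-4] = x[4]*x[0] = 8
  r_xx[-3] = x[3]*x[0] + x[4]*x[1] = 22
  r_xx[-2] = x[2]*x[0] + x[3]*x[1] + x[4]*x[2] = 24
  r_xx[-1] = x[1]*x[0] + x[2]*x[1] + x[3]*x[2] + x[4]*x[3] = 34
  r_xx[0] = x[0]*x[0] + x[1]*x[1] + x[2]*x[2] + x[3]*x[3] + x[4]*x[4] = 49
  r_xx[1] = x[0]*x[1] + x[1]*x[2] + x[2]*x[3] + x[3]*x[4] = 34
  r_xx[2] = x[0]*x[2] + x[1]*x[3] + x[2]*x[4] = 24
  r_xx[3] = x[0]*x[3] + x[1]*x[4] = 22
  r_xx[4] = x[0]*x[4] = 8
r_xx = [8, 22, 24, 34, 49, 34, 24, 22, 8]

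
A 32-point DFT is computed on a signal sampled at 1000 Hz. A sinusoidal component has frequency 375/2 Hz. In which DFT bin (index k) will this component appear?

DFT frequency resolution = f_s/N = 1000/32 = 125/4 Hz
Bin index k = f_signal / resolution = 375/2 / 125/4 = 6
The signal frequency 375/2 Hz falls in DFT bin k = 6.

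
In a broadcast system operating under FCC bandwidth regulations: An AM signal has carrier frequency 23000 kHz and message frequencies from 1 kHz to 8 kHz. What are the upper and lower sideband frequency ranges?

Upper sideband (USB) = fc + [fm_low, fm_high] = 23000 + [1, 8] = [23001, 23008] kHz
Lower sideband (LSB) = fc - [fm_high, fm_low] = 23000 - [8, 1] = [22992, 22999] kHz
Total occupied spectrum: 22992 kHz to 23008 kHz (plus carrier at 23000 kHz)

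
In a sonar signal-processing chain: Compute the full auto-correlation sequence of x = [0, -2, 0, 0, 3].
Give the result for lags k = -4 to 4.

r_xx[k] = sum_m x[m]*x[m+k], indexed from 0, for k = -4 to 4:
  r_xx[-4] = x[4]*x[0] = 0
  r_xx[-3] = x[3]*x[0] + x[4]*x[1] = -6
  r_xx[-2] = x[2]*x[0] + x[3]*x[1] + x[4]*x[2] = 0
  r_xx[-1] = x[1]*x[0] + x[2]*x[1] + x[3]*x[2] + x[4]*x[3] = 0
  r_xx[0] = x[0]*x[0] + x[1]*x[1] + x[2]*x[2] + x[3]*x[3] + x[4]*x[4] = 13
  r_xx[1] = x[0]*x[1] + x[1]*x[2] + x[2]*x[3] + x[3]*x[4] = 0
  r_xx[2] = x[0]*x[2] + x[1]*x[3] + x[2]*x[4] = 0
  r_xx[3] = x[0]*x[3] + x[1]*x[4] = -6
  r_xx[4] = x[0]*x[4] = 0
r_xx = [0, -6, 0, 0, 13, 0, 0, -6, 0]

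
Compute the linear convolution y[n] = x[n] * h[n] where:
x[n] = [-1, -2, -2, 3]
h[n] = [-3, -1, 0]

y[n] = sum_k x[k]*h[n-k]. Output length = len(x) + len(h) - 1 = 4 + 3 - 1 = 6.
y[0] = -1*-3 = 3
y[1] = -2*-3 + -1*-1 = 7
y[2] = -2*-3 + -2*-1 + -1*0 = 8
y[3] = 3*-3 + -2*-1 + -2*0 = -7
y[4] = 3*-1 + -2*0 = -3
y[5] = 3*0 = 0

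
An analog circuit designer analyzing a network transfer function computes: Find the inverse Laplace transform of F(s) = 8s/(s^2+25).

Standard pair: s/(s^2+w^2) <-> cos(wt)*u(t)
With k=8, w=5: f(t) = 8*cos(5t)*u(t)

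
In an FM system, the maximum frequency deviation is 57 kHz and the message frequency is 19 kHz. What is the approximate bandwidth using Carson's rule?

Carson's rule: BW = 2*(delta_f + f_m)
= 2*(57 + 19) kHz = 152 kHz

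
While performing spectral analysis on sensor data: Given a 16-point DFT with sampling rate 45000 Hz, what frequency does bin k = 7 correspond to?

The frequency of DFT bin k is: f_k = k * f_s / N
f_7 = 7 * 45000 / 16 = 39375/2 Hz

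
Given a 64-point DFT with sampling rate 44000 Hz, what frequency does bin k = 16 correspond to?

The frequency of DFT bin k is: f_k = k * f_s / N
f_16 = 16 * 44000 / 64 = 11000 Hz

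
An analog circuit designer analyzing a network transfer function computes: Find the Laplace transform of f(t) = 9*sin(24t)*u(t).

Standard pair: sin(wt)*u(t) <-> w/(s^2+w^2)
With w = 24: L{9*sin(24t)*u(t)} = 216/(s^2+576)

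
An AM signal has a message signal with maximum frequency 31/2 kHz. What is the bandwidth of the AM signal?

In AM (double-sideband), the bandwidth is twice the message frequency.
BW = 2 * f_m = 2 * 31/2 kHz = 31 kHz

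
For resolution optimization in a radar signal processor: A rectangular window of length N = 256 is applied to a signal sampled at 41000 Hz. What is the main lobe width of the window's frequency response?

For a rectangular window of length N,
the main lobe width in frequency is 2*f_s/N.
= 2*41000/256 = 5125/16 Hz
This determines the minimum frequency separation for resolving two sinusoids.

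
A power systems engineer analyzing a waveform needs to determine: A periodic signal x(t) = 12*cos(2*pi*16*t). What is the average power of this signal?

Average power of A*cos(wt) is A^2/2.
P = 12^2 / 2 = 144/2 = 72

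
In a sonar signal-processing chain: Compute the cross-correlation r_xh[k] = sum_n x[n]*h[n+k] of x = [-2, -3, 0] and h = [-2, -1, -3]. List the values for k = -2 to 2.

Both sequences indexed from 0 and zero outside their support.
Lags with overlap: k = -2 to 2.
  r_xh[-2] = x[2]*h[0] = 0
  r_xh[-1] = x[1]*h[0] + x[2]*h[1] = 6
  r_xh[0] = x[0]*h[0] + x[1]*h[1] + x[2]*h[2] = 7
  r_xh[1] = x[0]*h[1] + x[1]*h[2] = 11
  r_xh[2] = x[0]*h[2] = 6
r_xh = [0, 6, 7, 11, 6] (for k = -2, ..., 2)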